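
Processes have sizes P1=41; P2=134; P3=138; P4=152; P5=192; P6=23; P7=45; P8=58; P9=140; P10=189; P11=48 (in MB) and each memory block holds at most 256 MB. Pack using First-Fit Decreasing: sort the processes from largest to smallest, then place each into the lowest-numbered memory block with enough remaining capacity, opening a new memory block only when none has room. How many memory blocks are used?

Sorted descending: 192, 189, 152, 140, 138, 134, 58, 48, 45, 41, 23.
memory block 1: place 192 MB, 64 MB left
memory block 2: place 189 MB, 67 MB left
memory block 3: place 152 MB, 104 MB left
memory block 4: place 140 MB, 116 MB left
memory block 5: place 138 MB, 118 MB left
memory block 6: place 134 MB, 122 MB left
memory block 1: place 58 MB, 6 MB left
memory block 2: place 48 MB, 19 MB left
memory block 3: place 45 MB, 59 MB left
memory block 3: place 41 MB, 18 MB left
memory block 4: place 23 MB, 93 MB left
Final memory blocks: [192,58] [189,48] [152,45,41] [140,23] [138] [134].

6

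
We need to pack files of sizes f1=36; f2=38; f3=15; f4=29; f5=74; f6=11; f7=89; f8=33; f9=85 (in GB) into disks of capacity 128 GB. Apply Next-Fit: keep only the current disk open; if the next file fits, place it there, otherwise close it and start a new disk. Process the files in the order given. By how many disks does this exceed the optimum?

0

Next-Fit: [36,38,15,29] [74,11] [89,33] [85] → 4 disks.
Total size 410 GB; any packing needs at least ⌈410/128⌉ = 4 disks.
So 4 is already optimal.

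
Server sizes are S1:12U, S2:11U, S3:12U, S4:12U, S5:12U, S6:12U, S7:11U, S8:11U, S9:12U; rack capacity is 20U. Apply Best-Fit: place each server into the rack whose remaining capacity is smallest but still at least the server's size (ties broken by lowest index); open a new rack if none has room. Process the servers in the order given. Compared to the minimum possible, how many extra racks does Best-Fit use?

0

Best-Fit: [12] [11] [12] [12] [12] [12] [11] [11] [12] → 9 racks.
9 servers exceed 10U (half the capacity), and no two of those can share a rack, so at least 9 racks are needed.
So 9 is already optimal.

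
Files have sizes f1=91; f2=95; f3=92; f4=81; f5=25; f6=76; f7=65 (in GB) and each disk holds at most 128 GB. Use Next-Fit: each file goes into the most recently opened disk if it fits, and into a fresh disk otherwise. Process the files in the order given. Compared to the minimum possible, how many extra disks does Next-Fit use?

Next-Fit: [91] [95] [92] [81,25] [76] [65] → 6 disks.
6 files exceed 64 GB (half the capacity), and no two of those can share a disk, so at least 6 disks are needed.
So 6 is already optimal.

0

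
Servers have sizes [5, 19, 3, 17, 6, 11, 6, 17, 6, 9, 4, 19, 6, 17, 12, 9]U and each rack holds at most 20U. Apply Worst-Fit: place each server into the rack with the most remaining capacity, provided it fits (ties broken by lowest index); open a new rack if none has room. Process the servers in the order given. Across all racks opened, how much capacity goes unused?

34

Put 5U in rack 1; 15U remain.
Put 19U in rack 2; 1U remain.
Put 3U in rack 1; 12U remain.
Put 17U in rack 3; 3U remain.
Put 6U in rack 1; 6U remain.
Put 11U in rack 4; 9U remain.
Put 6U in rack 4; 3U remain.
Put 17U in rack 5; 3U remain.
Put 6U in rack 1; 0U remain.
Put 9U in rack 6; 11U remain.
Put 4U in rack 6; 7U remain.
Put 19U in rack 7; 1U remain.
Put 6U in rack 6; 1U remain.
Put 17U in rack 8; 3U remain.
Put 12U in rack 9; 8U remain.
Put 9U in rack 10; 11U remain.
10 racks × 20U = 200U; used 166U; unused 34U.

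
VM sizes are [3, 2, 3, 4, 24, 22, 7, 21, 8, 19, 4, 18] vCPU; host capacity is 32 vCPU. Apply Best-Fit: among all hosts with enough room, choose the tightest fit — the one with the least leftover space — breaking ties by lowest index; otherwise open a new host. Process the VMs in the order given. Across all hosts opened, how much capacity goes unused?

25

3 vCPU → host 1 (remaining 29 vCPU)
2 vCPU → host 1 (remaining 27 vCPU)
3 vCPU → host 1 (remaining 24 vCPU)
4 vCPU → host 1 (remaining 20 vCPU)
24 vCPU → host 2 (remaining 8 vCPU)
22 vCPU → host 3 (remaining 10 vCPU)
7 vCPU → host 2 (remaining 1 vCPU)
21 vCPU → host 4 (remaining 11 vCPU)
8 vCPU → host 3 (remaining 2 vCPU)
19 vCPU → host 1 (remaining 1 vCPU)
4 vCPU → host 4 (remaining 7 vCPU)
18 vCPU → host 5 (remaining 14 vCPU)
5 hosts × 32 vCPU = 160 vCPU; used 135 vCPU; unused 25 vCPU.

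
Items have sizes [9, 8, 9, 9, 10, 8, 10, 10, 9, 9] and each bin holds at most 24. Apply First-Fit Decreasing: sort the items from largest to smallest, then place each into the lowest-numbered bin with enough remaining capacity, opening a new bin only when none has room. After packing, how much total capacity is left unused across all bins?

Sorted descending: 10, 10, 10, 9, 9, 9, 9, 9, 8, 8.
bin 1: place 10, 14 left
bin 1: place 10, 4 left
bin 2: place 10, 14 left
bin 2: place 9, 5 left
bin 3: place 9, 15 left
bin 3: place 9, 6 left
bin 4: place 9, 15 left
bin 4: place 9, 6 left
bin 5: place 8, 16 left
bin 5: place 8, 8 left
5 bins × 24 = 120; used 91; unused 29.

29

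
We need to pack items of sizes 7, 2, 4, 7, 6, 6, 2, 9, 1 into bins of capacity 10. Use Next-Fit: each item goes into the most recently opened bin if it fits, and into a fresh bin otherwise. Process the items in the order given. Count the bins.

6

Put 7 in bin 1; 3 remain.
Put 2 in bin 1; 1 remain.
Put 4 in bin 2; 6 remain.
Put 7 in bin 3; 3 remain.
Put 6 in bin 4; 4 remain.
Put 6 in bin 5; 4 remain.
Put 2 in bin 5; 2 remain.
Put 9 in bin 6; 1 remain.
Put 1 in bin 6; 0 remain.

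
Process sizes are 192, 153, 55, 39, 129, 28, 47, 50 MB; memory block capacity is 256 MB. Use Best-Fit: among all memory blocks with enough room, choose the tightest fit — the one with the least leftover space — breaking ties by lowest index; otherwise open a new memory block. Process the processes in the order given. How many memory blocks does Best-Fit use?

192 MB → memory block 1 (remaining 64 MB)
153 MB → memory block 2 (remaining 103 MB)
55 MB → memory block 1 (remaining 9 MB)
39 MB → memory block 2 (remaining 64 MB)
129 MB → memory block 3 (remaining 127 MB)
28 MB → memory block 2 (remaining 36 MB)
47 MB → memory block 3 (remaining 80 MB)
50 MB → memory block 3 (remaining 30 MB)

3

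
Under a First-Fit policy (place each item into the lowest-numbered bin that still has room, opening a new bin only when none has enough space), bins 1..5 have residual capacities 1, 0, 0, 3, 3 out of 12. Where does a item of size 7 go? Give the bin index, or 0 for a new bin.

No bin has ≥ 7 free, so a new bin is opened.

0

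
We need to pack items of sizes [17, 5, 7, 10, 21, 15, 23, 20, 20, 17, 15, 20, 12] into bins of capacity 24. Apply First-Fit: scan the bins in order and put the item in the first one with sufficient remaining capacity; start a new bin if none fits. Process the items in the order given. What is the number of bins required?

11 bins

Put 17 in bin 1; 7 remain.
Put 5 in bin 1; 2 remain.
Put 7 in bin 2; 17 remain.
Put 10 in bin 2; 7 remain.
Put 21 in bin 3; 3 remain.
Put 15 in bin 4; 9 remain.
Put 23 in bin 5; 1 remain.
Put 20 in bin 6; 4 remain.
Put 20 in bin 7; 4 remain.
Put 17 in bin 8; 7 remain.
Put 15 in bin 9; 9 remain.
Put 20 in bin 10; 4 remain.
Put 12 in bin 11; 12 remain.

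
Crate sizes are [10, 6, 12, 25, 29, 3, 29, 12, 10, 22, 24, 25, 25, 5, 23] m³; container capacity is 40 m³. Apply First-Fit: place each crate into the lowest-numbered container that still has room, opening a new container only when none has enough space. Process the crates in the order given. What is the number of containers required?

9 containers

10 m³ → container 1 (remaining 30 m³)
6 m³ → container 1 (remaining 24 m³)
12 m³ → container 1 (remaining 12 m³)
25 m³ → container 2 (remaining 15 m³)
29 m³ → container 3 (remaining 11 m³)
3 m³ → container 1 (remaining 9 m³)
29 m³ → container 4 (remaining 11 m³)
12 m³ → container 2 (remaining 3 m³)
10 m³ → container 3 (remaining 1 m³)
22 m³ → container 5 (remaining 18 m³)
24 m³ → container 6 (remaining 16 m³)
25 m³ → container 7 (remaining 15 m³)
25 m³ → container 8 (remaining 15 m³)
5 m³ → container 1 (remaining 4 m³)
23 m³ → container 9 (remaining 17 m³)
Final containers: [10,6,12,3,5] [25,12] [29,10] [29] [22] [24] [25] [25] [23].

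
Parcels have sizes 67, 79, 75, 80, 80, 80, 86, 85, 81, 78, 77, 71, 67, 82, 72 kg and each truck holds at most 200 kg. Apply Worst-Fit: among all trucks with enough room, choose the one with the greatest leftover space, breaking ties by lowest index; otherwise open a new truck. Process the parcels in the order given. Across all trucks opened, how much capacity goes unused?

440

truck 1: place 67 kg, 133 kg left
truck 1: place 79 kg, 54 kg left
truck 2: place 75 kg, 125 kg left
truck 2: place 80 kg, 45 kg left
truck 3: place 80 kg, 120 kg left
truck 3: place 80 kg, 40 kg left
truck 4: place 86 kg, 114 kg left
truck 4: place 85 kg, 29 kg left
truck 5: place 81 kg, 119 kg left
truck 5: place 78 kg, 41 kg left
truck 6: place 77 kg, 123 kg left
truck 6: place 71 kg, 52 kg left
truck 7: place 67 kg, 133 kg left
truck 7: place 82 kg, 51 kg left
truck 8: place 72 kg, 128 kg left
8 trucks × 200 kg = 1600 kg; used 1160 kg; unused 440 kg.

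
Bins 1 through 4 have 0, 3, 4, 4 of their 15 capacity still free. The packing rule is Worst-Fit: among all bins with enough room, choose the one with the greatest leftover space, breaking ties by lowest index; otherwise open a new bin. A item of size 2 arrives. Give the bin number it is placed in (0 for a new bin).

3

Bins with room: bin 2 (3), bin 3 (4), bin 4 (4).
Most room is bin 3 with 4 free.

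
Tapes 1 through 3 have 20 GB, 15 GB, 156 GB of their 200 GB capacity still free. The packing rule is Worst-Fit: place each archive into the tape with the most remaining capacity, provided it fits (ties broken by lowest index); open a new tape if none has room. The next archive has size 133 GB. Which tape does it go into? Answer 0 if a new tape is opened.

3

Tapes with room: tape 3 (156 GB).
Most room is tape 3 with 156 GB free.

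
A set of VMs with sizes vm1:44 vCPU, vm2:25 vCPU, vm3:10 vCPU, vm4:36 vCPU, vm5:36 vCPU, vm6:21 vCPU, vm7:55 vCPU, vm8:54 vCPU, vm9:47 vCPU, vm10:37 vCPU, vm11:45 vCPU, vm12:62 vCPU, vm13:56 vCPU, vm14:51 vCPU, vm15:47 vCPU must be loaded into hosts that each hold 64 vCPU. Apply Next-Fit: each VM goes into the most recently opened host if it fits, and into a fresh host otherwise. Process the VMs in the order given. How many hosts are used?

vm1 (44 vCPU) → host 1 (remaining 20 vCPU)
vm2 (25 vCPU) → host 2 (remaining 39 vCPU)
vm3 (10 vCPU) → host 2 (remaining 29 vCPU)
vm4 (36 vCPU) → host 3 (remaining 28 vCPU)
vm5 (36 vCPU) → host 4 (remaining 28 vCPU)
vm6 (21 vCPU) → host 4 (remaining 7 vCPU)
vm7 (55 vCPU) → host 5 (remaining 9 vCPU)
vm8 (54 vCPU) → host 6 (remaining 10 vCPU)
vm9 (47 vCPU) → host 7 (remaining 17 vCPU)
vm10 (37 vCPU) → host 8 (remaining 27 vCPU)
vm11 (45 vCPU) → host 9 (remaining 19 vCPU)
vm12 (62 vCPU) → host 10 (remaining 2 vCPU)
vm13 (56 vCPU) → host 11 (remaining 8 vCPU)
vm14 (51 vCPU) → host 12 (remaining 13 vCPU)
vm15 (47 vCPU) → host 13 (remaining 17 vCPU)
Final hosts: [44] [25,10] [36] [36,21] [55] [54] [47] [37] [45] [62] [56] [51] [47].

13 hosts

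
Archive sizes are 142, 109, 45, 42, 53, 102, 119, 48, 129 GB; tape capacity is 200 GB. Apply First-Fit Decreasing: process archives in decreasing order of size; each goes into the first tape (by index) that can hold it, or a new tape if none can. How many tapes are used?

Sorted descending: 142, 129, 119, 109, 102, 53, 48, 45, 42.
Put 142 GB in tape 1; 58 GB remain.
Put 129 GB in tape 2; 71 GB remain.
Put 119 GB in tape 3; 81 GB remain.
Put 109 GB in tape 4; 91 GB remain.
Put 102 GB in tape 5; 98 GB remain.
Put 53 GB in tape 1; 5 GB remain.
Put 48 GB in tape 2; 23 GB remain.
Put 45 GB in tape 3; 36 GB remain.
Put 42 GB in tape 4; 49 GB remain.
Final tapes: [142,53] [129,48] [119,45] [109,42] [102].

5 tapes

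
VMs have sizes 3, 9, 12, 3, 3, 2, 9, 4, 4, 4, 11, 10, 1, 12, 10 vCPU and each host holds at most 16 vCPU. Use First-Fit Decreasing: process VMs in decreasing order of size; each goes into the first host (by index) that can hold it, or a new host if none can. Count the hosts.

7 hosts

Sorted descending: 12, 12, 11, 10, 10, 9, 9, 4, 4, 4, 3, 3, 3, 2, 1.
host 1: place 12 vCPU, 4 vCPU left
host 2: place 12 vCPU, 4 vCPU left
host 3: place 11 vCPU, 5 vCPU left
host 4: place 10 vCPU, 6 vCPU left
host 5: place 10 vCPU, 6 vCPU left
host 6: place 9 vCPU, 7 vCPU left
host 7: place 9 vCPU, 7 vCPU left
host 1: place 4 vCPU, 0 vCPU left
host 2: place 4 vCPU, 0 vCPU left
host 3: place 4 vCPU, 1 vCPU left
host 4: place 3 vCPU, 3 vCPU left
host 4: place 3 vCPU, 0 vCPU left
host 5: place 3 vCPU, 3 vCPU left
host 5: place 2 vCPU, 1 vCPU left
host 3: place 1 vCPU, 0 vCPU left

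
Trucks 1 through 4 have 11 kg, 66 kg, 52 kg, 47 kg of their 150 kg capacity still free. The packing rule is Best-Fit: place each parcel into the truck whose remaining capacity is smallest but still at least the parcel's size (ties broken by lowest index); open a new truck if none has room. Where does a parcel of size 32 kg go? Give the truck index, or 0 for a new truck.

4

Trucks with room: truck 2 (66 kg), truck 3 (52 kg), truck 4 (47 kg).
Tightest fit is truck 4 with 47 kg free.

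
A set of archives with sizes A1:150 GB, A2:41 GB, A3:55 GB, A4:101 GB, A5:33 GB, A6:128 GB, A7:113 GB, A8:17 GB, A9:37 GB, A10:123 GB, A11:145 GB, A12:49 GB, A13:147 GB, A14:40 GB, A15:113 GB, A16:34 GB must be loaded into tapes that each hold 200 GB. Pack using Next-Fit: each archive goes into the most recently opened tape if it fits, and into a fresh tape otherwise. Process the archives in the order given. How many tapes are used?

8

Put A1 (150 GB) in tape 1; 50 GB remain.
Put A2 (41 GB) in tape 1; 9 GB remain.
Put A3 (55 GB) in tape 2; 145 GB remain.
Put A4 (101 GB) in tape 2; 44 GB remain.
Put A5 (33 GB) in tape 2; 11 GB remain.
Put A6 (128 GB) in tape 3; 72 GB remain.
Put A7 (113 GB) in tape 4; 87 GB remain.
Put A8 (17 GB) in tape 4; 70 GB remain.
Put A9 (37 GB) in tape 4; 33 GB remain.
Put A10 (123 GB) in tape 5; 77 GB remain.
Put A11 (145 GB) in tape 6; 55 GB remain.
Put A12 (49 GB) in tape 6; 6 GB remain.
Put A13 (147 GB) in tape 7; 53 GB remain.
Put A14 (40 GB) in tape 7; 13 GB remain.
Put A15 (113 GB) in tape 8; 87 GB remain.
Put A16 (34 GB) in tape 8; 53 GB remain.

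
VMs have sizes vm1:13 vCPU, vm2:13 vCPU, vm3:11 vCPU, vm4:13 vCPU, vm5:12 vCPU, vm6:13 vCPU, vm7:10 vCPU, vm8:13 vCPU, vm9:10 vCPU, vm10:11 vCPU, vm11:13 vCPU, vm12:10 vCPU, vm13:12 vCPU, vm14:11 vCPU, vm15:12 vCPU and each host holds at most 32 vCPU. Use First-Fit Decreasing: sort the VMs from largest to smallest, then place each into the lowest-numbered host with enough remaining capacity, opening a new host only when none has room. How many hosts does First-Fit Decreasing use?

7 hosts

Sorted descending: 13, 13, 13, 13, 13, 13, 12, 12, 12, 11, 11, 11, 10, 10, 10.
13 vCPU → host 1 (remaining 19 vCPU)
13 vCPU → host 1 (remaining 6 vCPU)
13 vCPU → host 2 (remaining 19 vCPU)
13 vCPU → host 2 (remaining 6 vCPU)
13 vCPU → host 3 (remaining 19 vCPU)
13 vCPU → host 3 (remaining 6 vCPU)
12 vCPU → host 4 (remaining 20 vCPU)
12 vCPU → host 4 (remaining 8 vCPU)
12 vCPU → host 5 (remaining 20 vCPU)
11 vCPU → host 5 (remaining 9 vCPU)
11 vCPU → host 6 (remaining 21 vCPU)
11 vCPU → host 6 (remaining 10 vCPU)
10 vCPU → host 6 (remaining 0 vCPU)
10 vCPU → host 7 (remaining 22 vCPU)
10 vCPU → host 7 (remaining 12 vCPU)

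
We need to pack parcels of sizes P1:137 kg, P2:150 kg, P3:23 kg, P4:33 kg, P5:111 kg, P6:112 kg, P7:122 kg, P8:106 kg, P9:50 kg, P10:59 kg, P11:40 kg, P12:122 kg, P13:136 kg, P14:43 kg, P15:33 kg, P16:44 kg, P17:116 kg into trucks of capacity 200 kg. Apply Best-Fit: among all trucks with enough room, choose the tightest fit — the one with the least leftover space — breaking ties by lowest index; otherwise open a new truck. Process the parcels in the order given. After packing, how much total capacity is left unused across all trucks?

Put P1 (137 kg) in truck 1; 63 kg remain.
Put P2 (150 kg) in truck 2; 50 kg remain.
Put P3 (23 kg) in truck 2; 27 kg remain.
Put P4 (33 kg) in truck 1; 30 kg remain.
Put P5 (111 kg) in truck 3; 89 kg remain.
Put P6 (112 kg) in truck 4; 88 kg remain.
Put P7 (122 kg) in truck 5; 78 kg remain.
Put P8 (106 kg) in truck 6; 94 kg remain.
Put P9 (50 kg) in truck 5; 28 kg remain.
Put P10 (59 kg) in truck 4; 29 kg remain.
Put P11 (40 kg) in truck 3; 49 kg remain.
Put P12 (122 kg) in truck 7; 78 kg remain.
Put P13 (136 kg) in truck 8; 64 kg remain.
Put P14 (43 kg) in truck 3; 6 kg remain.
Put P15 (33 kg) in truck 8; 31 kg remain.
Put P16 (44 kg) in truck 7; 34 kg remain.
Put P17 (116 kg) in truck 9; 84 kg remain.
9 trucks × 200 kg = 1800 kg; used 1437 kg; unused 363 kg.

363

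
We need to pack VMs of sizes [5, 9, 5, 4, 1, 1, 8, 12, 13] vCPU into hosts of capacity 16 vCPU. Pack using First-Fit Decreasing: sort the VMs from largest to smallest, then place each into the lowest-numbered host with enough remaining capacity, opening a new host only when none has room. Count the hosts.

4 hosts

Sorted descending: 13, 12, 9, 8, 5, 5, 4, 1, 1.
13 vCPU → host 1 (remaining 3 vCPU)
12 vCPU → host 2 (remaining 4 vCPU)
9 vCPU → host 3 (remaining 7 vCPU)
8 vCPU → host 4 (remaining 8 vCPU)
5 vCPU → host 3 (remaining 2 vCPU)
5 vCPU → host 4 (remaining 3 vCPU)
4 vCPU → host 2 (remaining 0 vCPU)
1 vCPU → host 1 (remaining 2 vCPU)
1 vCPU → host 1 (remaining 1 vCPU)
Final hosts: [13,1,1] [12,4] [9,5] [8,5].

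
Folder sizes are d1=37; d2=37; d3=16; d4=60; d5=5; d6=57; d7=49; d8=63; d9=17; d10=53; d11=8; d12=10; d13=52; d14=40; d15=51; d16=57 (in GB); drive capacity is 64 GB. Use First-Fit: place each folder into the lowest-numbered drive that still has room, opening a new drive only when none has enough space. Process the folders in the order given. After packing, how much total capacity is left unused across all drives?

drive 1: place d1 (37 GB), 27 GB left
drive 2: place d2 (37 GB), 27 GB left
drive 1: place d3 (16 GB), 11 GB left
drive 3: place d4 (60 GB), 4 GB left
drive 1: place d5 (5 GB), 6 GB left
drive 4: place d6 (57 GB), 7 GB left
drive 5: place d7 (49 GB), 15 GB left
drive 6: place d8 (63 GB), 1 GB left
drive 2: place d9 (17 GB), 10 GB left
drive 7: place d10 (53 GB), 11 GB left
drive 2: place d11 (8 GB), 2 GB left
drive 5: place d12 (10 GB), 5 GB left
drive 8: place d13 (52 GB), 12 GB left
drive 9: place d14 (40 GB), 24 GB left
drive 10: place d15 (51 GB), 13 GB left
drive 11: place d16 (57 GB), 7 GB left
11 drives × 64 GB = 704 GB; used 612 GB; unused 92 GB.

92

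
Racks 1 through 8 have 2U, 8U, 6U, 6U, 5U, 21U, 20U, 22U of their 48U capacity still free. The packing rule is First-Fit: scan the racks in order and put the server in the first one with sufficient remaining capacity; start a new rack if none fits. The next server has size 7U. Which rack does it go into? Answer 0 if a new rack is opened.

Racks with room: rack 2 (8U), rack 6 (21U), rack 7 (20U), rack 8 (22U).
The first with room is rack 2.

2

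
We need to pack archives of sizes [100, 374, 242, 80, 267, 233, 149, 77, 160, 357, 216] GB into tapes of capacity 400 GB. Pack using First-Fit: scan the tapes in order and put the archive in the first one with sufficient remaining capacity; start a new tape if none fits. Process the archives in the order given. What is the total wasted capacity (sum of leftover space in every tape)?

545

tape 1: place 100 GB, 300 GB left
tape 2: place 374 GB, 26 GB left
tape 1: place 242 GB, 58 GB left
tape 3: place 80 GB, 320 GB left
tape 3: place 267 GB, 53 GB left
tape 4: place 233 GB, 167 GB left
tape 4: place 149 GB, 18 GB left
tape 5: place 77 GB, 323 GB left
tape 5: place 160 GB, 163 GB left
tape 6: place 357 GB, 43 GB left
tape 7: place 216 GB, 184 GB left
7 tapes × 400 GB = 2800 GB; used 2255 GB; unused 545 GB.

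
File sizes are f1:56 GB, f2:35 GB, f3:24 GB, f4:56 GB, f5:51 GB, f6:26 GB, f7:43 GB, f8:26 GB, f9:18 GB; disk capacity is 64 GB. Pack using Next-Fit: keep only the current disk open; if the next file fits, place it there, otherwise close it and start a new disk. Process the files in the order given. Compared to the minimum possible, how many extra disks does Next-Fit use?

1

Next-Fit: [56] [35,24] [56] [51] [26] [43] [26,18] → 7 disks.
Total size 335 GB; any packing needs at least ⌈335/64⌉ = 6 disks.
An optimal packing achieves that bound: [56] [56] [51] [43,18] [35,26] [26,24] → 6 disks.
Excess: 7 − 6 = 1.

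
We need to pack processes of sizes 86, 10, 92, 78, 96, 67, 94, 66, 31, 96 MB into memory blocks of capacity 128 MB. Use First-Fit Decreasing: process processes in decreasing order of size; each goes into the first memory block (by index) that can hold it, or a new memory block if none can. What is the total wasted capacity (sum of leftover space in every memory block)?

308

Sorted descending: 96, 96, 94, 92, 86, 78, 67, 66, 31, 10.
96 MB → memory block 1 (remaining 32 MB)
96 MB → memory block 2 (remaining 32 MB)
94 MB → memory block 3 (remaining 34 MB)
92 MB → memory block 4 (remaining 36 MB)
86 MB → memory block 5 (remaining 42 MB)
78 MB → memory block 6 (remaining 50 MB)
67 MB → memory block 7 (remaining 61 MB)
66 MB → memory block 8 (remaining 62 MB)
31 MB → memory block 1 (remaining 1 MB)
10 MB → memory block 2 (remaining 22 MB)
8 memory blocks × 128 MB = 1024 MB; used 716 MB; unused 308 MB.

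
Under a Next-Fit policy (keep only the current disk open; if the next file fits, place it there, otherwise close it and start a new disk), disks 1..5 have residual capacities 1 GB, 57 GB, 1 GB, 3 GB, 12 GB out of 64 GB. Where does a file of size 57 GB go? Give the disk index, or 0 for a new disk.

Next-Fit only looks at disk 5, which has 12 GB free.
57 GB does not fit, so a new disk is opened.

0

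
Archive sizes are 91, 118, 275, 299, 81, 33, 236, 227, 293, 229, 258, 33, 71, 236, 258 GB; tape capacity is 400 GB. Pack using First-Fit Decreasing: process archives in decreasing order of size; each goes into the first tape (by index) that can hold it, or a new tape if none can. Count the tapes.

9

Sorted descending: 299, 293, 275, 258, 258, 236, 236, 229, 227, 118, 91, 81, 71, 33, 33.
tape 1: place 299 GB, 101 GB left
tape 2: place 293 GB, 107 GB left
tape 3: place 275 GB, 125 GB left
tape 4: place 258 GB, 142 GB left
tape 5: place 258 GB, 142 GB left
tape 6: place 236 GB, 164 GB left
tape 7: place 236 GB, 164 GB left
tape 8: place 229 GB, 171 GB left
tape 9: place 227 GB, 173 GB left
tape 3: place 118 GB, 7 GB left
tape 1: place 91 GB, 10 GB left
tape 2: place 81 GB, 26 GB left
tape 4: place 71 GB, 71 GB left
tape 4: place 33 GB, 38 GB left
tape 4: place 33 GB, 5 GB left
Final tapes: [299,91] [293,81] [275,118] [258,71,33,33] [258] [236] [236] [229] [227].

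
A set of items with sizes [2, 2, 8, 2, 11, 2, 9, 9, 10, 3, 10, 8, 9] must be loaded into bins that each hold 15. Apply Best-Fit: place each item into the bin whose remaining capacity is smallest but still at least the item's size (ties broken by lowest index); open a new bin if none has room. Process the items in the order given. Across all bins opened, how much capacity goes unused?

35

2 → bin 1 (remaining 13)
2 → bin 1 (remaining 11)
8 → bin 1 (remaining 3)
2 → bin 1 (remaining 1)
11 → bin 2 (remaining 4)
2 → bin 2 (remaining 2)
9 → bin 3 (remaining 6)
9 → bin 4 (remaining 6)
10 → bin 5 (remaining 5)
3 → bin 5 (remaining 2)
10 → bin 6 (remaining 5)
8 → bin 7 (remaining 7)
9 → bin 8 (remaining 6)
8 bins × 15 = 120; used 85; unused 35.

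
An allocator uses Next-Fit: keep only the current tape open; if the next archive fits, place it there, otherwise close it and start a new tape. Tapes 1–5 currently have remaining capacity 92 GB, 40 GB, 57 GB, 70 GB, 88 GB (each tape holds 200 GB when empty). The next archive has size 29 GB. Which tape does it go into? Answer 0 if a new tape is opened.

Next-Fit only looks at tape 5, which has 88 GB free.
29 GB fits there.

5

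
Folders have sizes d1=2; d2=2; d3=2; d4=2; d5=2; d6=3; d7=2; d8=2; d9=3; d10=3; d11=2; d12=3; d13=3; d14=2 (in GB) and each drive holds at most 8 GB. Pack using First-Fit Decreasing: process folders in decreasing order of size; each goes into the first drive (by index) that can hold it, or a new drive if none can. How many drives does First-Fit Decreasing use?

5 drives

Sorted descending: 3, 3, 3, 3, 3, 2, 2, 2, 2, 2, 2, 2, 2, 2.
drive 1: place 3 GB, 5 GB left
drive 1: place 3 GB, 2 GB left
drive 2: place 3 GB, 5 GB left
drive 2: place 3 GB, 2 GB left
drive 3: place 3 GB, 5 GB left
drive 1: place 2 GB, 0 GB left
drive 2: place 2 GB, 0 GB left
drive 3: place 2 GB, 3 GB left
drive 3: place 2 GB, 1 GB left
drive 4: place 2 GB, 6 GB left
drive 4: place 2 GB, 4 GB left
drive 4: place 2 GB, 2 GB left
drive 4: place 2 GB, 0 GB left
drive 5: place 2 GB, 6 GB left
Final drives: [3,3,2] [3,3,2] [3,2,2] [2,2,2,2] [2].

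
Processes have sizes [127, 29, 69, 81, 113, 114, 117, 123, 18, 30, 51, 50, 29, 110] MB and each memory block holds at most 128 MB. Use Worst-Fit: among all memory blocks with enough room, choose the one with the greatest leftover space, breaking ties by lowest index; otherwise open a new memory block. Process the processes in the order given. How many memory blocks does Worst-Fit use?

Put 127 MB in memory block 1; 1 MB remain.
Put 29 MB in memory block 2; 99 MB remain.
Put 69 MB in memory block 2; 30 MB remain.
Put 81 MB in memory block 3; 47 MB remain.
Put 113 MB in memory block 4; 15 MB remain.
Put 114 MB in memory block 5; 14 MB remain.
Put 117 MB in memory block 6; 11 MB remain.
Put 123 MB in memory block 7; 5 MB remain.
Put 18 MB in memory block 3; 29 MB remain.
Put 30 MB in memory block 2; 0 MB remain.
Put 51 MB in memory block 8; 77 MB remain.
Put 50 MB in memory block 8; 27 MB remain.
Put 29 MB in memory block 3; 0 MB remain.
Put 110 MB in memory block 9; 18 MB remain.
Final memory blocks: [127] [29,69,30] [81,18,29] [113] [114] [117] [123] [51,50] [110].

9 memory blocks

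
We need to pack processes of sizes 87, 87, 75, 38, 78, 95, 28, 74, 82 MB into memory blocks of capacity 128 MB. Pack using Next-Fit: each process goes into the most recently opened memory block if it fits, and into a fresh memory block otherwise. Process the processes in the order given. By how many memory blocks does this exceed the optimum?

0

Next-Fit: [87] [87] [75,38] [78] [95,28] [74] [82] → 7 memory blocks.
7 processes exceed 64 MB (half the capacity), and no two of those can share a memory block, so at least 7 memory blocks are needed.
So 7 is already optimal.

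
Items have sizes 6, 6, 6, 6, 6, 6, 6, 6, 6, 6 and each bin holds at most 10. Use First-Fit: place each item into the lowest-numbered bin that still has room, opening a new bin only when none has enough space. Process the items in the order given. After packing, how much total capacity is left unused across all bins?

40

Put 6 in bin 1; 4 remain.
Put 6 in bin 2; 4 remain.
Put 6 in bin 3; 4 remain.
Put 6 in bin 4; 4 remain.
Put 6 in bin 5; 4 remain.
Put 6 in bin 6; 4 remain.
Put 6 in bin 7; 4 remain.
Put 6 in bin 8; 4 remain.
Put 6 in bin 9; 4 remain.
Put 6 in bin 10; 4 remain.
10 bins × 10 = 100; used 60; unused 40.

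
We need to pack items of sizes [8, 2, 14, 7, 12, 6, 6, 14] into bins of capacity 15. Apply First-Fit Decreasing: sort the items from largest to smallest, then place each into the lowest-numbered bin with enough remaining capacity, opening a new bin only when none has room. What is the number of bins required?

Sorted descending: 14, 14, 12, 8, 7, 6, 6, 2.
bin 1: place 14, 1 left
bin 2: place 14, 1 left
bin 3: place 12, 3 left
bin 4: place 8, 7 left
bin 4: place 7, 0 left
bin 5: place 6, 9 left
bin 5: place 6, 3 left
bin 3: place 2, 1 left

5 bins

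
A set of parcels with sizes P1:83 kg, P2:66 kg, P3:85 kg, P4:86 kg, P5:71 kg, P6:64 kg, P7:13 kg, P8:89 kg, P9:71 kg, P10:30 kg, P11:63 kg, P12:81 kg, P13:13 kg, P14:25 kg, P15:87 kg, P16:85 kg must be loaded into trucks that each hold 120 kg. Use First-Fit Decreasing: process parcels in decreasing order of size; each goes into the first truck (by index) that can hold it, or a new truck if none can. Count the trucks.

Sorted descending: 89, 87, 86, 85, 85, 83, 81, 71, 71, 66, 64, 63, 30, 25, 13, 13.
truck 1: place 89 kg, 31 kg left
truck 2: place 87 kg, 33 kg left
truck 3: place 86 kg, 34 kg left
truck 4: place 85 kg, 35 kg left
truck 5: place 85 kg, 35 kg left
truck 6: place 83 kg, 37 kg left
truck 7: place 81 kg, 39 kg left
truck 8: place 71 kg, 49 kg left
truck 9: place 71 kg, 49 kg left
truck 10: place 66 kg, 54 kg left
truck 11: place 64 kg, 56 kg left
truck 12: place 63 kg, 57 kg left
truck 1: place 30 kg, 1 kg left
truck 2: place 25 kg, 8 kg left
truck 3: place 13 kg, 21 kg left
truck 3: place 13 kg, 8 kg left

12 trucks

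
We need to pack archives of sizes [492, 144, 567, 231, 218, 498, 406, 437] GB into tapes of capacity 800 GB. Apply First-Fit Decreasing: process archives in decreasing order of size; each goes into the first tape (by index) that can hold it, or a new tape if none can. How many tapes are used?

5 tapes

Sorted descending: 567, 498, 492, 437, 406, 231, 218, 144.
tape 1: place 567 GB, 233 GB left
tape 2: place 498 GB, 302 GB left
tape 3: place 492 GB, 308 GB left
tape 4: place 437 GB, 363 GB left
tape 5: place 406 GB, 394 GB left
tape 1: place 231 GB, 2 GB left
tape 2: place 218 GB, 84 GB left
tape 3: place 144 GB, 164 GB left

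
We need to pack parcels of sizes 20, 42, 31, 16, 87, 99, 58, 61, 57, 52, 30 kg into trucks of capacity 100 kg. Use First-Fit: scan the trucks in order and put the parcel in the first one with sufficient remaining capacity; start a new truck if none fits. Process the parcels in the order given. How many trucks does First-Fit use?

7

truck 1: place 20 kg, 80 kg left
truck 1: place 42 kg, 38 kg left
truck 1: place 31 kg, 7 kg left
truck 2: place 16 kg, 84 kg left
truck 3: place 87 kg, 13 kg left
truck 4: place 99 kg, 1 kg left
truck 2: place 58 kg, 26 kg left
truck 5: place 61 kg, 39 kg left
truck 6: place 57 kg, 43 kg left
truck 7: place 52 kg, 48 kg left
truck 5: place 30 kg, 9 kg left
Final trucks: [20,42,31] [16,58] [87] [99] [61,30] [57] [52].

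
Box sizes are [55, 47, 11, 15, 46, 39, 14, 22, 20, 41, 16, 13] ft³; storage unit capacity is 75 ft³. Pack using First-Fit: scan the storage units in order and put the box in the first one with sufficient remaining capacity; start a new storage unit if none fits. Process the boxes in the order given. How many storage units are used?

55 ft³ → storage unit 1 (remaining 20 ft³)
47 ft³ → storage unit 2 (remaining 28 ft³)
11 ft³ → storage unit 1 (remaining 9 ft³)
15 ft³ → storage unit 2 (remaining 13 ft³)
46 ft³ → storage unit 3 (remaining 29 ft³)
39 ft³ → storage unit 4 (remaining 36 ft³)
14 ft³ → storage unit 3 (remaining 15 ft³)
22 ft³ → storage unit 4 (remaining 14 ft³)
20 ft³ → storage unit 5 (remaining 55 ft³)
41 ft³ → storage unit 5 (remaining 14 ft³)
16 ft³ → storage unit 6 (remaining 59 ft³)
13 ft³ → storage unit 2 (remaining 0 ft³)
Final storage units: [55,11] [47,15,13] [46,14] [39,22] [20,41] [16].

6 storage units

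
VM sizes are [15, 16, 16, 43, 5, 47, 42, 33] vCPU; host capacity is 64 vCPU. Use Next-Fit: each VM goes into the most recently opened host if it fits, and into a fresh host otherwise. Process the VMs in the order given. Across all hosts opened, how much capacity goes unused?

15 vCPU → host 1 (remaining 49 vCPU)
16 vCPU → host 1 (remaining 33 vCPU)
16 vCPU → host 1 (remaining 17 vCPU)
43 vCPU → host 2 (remaining 21 vCPU)
5 vCPU → host 2 (remaining 16 vCPU)
47 vCPU → host 3 (remaining 17 vCPU)
42 vCPU → host 4 (remaining 22 vCPU)
33 vCPU → host 5 (remaining 31 vCPU)
5 hosts × 64 vCPU = 320 vCPU; used 217 vCPU; unused 103 vCPU.

103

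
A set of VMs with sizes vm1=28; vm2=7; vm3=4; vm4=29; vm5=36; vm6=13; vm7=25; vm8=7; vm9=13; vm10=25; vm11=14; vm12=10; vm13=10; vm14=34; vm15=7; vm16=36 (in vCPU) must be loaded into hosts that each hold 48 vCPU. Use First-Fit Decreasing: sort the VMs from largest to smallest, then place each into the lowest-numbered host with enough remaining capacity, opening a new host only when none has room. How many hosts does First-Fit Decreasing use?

7

Sorted descending: 36, 36, 34, 29, 28, 25, 25, 14, 13, 13, 10, 10, 7, 7, 7, 4.
Put 36 vCPU in host 1; 12 vCPU remain.
Put 36 vCPU in host 2; 12 vCPU remain.
Put 34 vCPU in host 3; 14 vCPU remain.
Put 29 vCPU in host 4; 19 vCPU remain.
Put 28 vCPU in host 5; 20 vCPU remain.
Put 25 vCPU in host 6; 23 vCPU remain.
Put 25 vCPU in host 7; 23 vCPU remain.
Put 14 vCPU in host 3; 0 vCPU remain.
Put 13 vCPU in host 4; 6 vCPU remain.
Put 13 vCPU in host 5; 7 vCPU remain.
Put 10 vCPU in host 1; 2 vCPU remain.
Put 10 vCPU in host 2; 2 vCPU remain.
Put 7 vCPU in host 5; 0 vCPU remain.
Put 7 vCPU in host 6; 16 vCPU remain.
Put 7 vCPU in host 6; 9 vCPU remain.
Put 4 vCPU in host 4; 2 vCPU remain.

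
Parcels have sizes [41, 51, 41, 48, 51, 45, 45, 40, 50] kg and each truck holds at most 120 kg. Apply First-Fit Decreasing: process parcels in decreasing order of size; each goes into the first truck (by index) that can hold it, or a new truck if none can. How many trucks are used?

5

Sorted descending: 51, 51, 50, 48, 45, 45, 41, 41, 40.
Put 51 kg in truck 1; 69 kg remain.
Put 51 kg in truck 1; 18 kg remain.
Put 50 kg in truck 2; 70 kg remain.
Put 48 kg in truck 2; 22 kg remain.
Put 45 kg in truck 3; 75 kg remain.
Put 45 kg in truck 3; 30 kg remain.
Put 41 kg in truck 4; 79 kg remain.
Put 41 kg in truck 4; 38 kg remain.
Put 40 kg in truck 5; 80 kg remain.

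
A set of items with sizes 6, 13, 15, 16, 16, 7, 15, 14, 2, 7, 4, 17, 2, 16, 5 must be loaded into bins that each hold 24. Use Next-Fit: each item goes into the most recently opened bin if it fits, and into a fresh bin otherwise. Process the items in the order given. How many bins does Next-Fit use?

bin 1: place 6, 18 left
bin 1: place 13, 5 left
bin 2: place 15, 9 left
bin 3: place 16, 8 left
bin 4: place 16, 8 left
bin 4: place 7, 1 left
bin 5: place 15, 9 left
bin 6: place 14, 10 left
bin 6: place 2, 8 left
bin 6: place 7, 1 left
bin 7: place 4, 20 left
bin 7: place 17, 3 left
bin 7: place 2, 1 left
bin 8: place 16, 8 left
bin 8: place 5, 3 left
Final bins: [6,13] [15] [16] [16,7] [15] [14,2,7] [4,17,2] [16,5].

8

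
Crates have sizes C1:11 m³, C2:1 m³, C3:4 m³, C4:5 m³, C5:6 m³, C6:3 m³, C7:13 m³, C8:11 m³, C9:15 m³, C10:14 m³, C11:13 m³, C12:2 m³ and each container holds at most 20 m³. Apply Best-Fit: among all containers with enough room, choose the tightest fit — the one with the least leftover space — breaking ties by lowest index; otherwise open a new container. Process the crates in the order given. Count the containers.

7 containers

container 1: place C1 (11 m³), 9 m³ left
container 1: place C2 (1 m³), 8 m³ left
container 1: place C3 (4 m³), 4 m³ left
container 2: place C4 (5 m³), 15 m³ left
container 2: place C5 (6 m³), 9 m³ left
container 1: place C6 (3 m³), 1 m³ left
container 3: place C7 (13 m³), 7 m³ left
container 4: place C8 (11 m³), 9 m³ left
container 5: place C9 (15 m³), 5 m³ left
container 6: place C10 (14 m³), 6 m³ left
container 7: place C11 (13 m³), 7 m³ left
container 5: place C12 (2 m³), 3 m³ left
Final containers: [11,1,4,3] [5,6] [13] [11] [15,2] [14] [13].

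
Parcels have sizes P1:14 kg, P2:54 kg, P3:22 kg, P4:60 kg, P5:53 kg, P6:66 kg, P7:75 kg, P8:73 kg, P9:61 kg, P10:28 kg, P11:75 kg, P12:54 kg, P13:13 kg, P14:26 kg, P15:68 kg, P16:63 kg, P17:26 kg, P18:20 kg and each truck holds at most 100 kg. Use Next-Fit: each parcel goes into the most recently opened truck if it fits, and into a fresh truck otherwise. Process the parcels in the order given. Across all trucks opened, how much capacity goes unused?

349

P1 (14 kg) → truck 1 (remaining 86 kg)
P2 (54 kg) → truck 1 (remaining 32 kg)
P3 (22 kg) → truck 1 (remaining 10 kg)
P4 (60 kg) → truck 2 (remaining 40 kg)
P5 (53 kg) → truck 3 (remaining 47 kg)
P6 (66 kg) → truck 4 (remaining 34 kg)
P7 (75 kg) → truck 5 (remaining 25 kg)
P8 (73 kg) → truck 6 (remaining 27 kg)
P9 (61 kg) → truck 7 (remaining 39 kg)
P10 (28 kg) → truck 7 (remaining 11 kg)
P11 (75 kg) → truck 8 (remaining 25 kg)
P12 (54 kg) → truck 9 (remaining 46 kg)
P13 (13 kg) → truck 9 (remaining 33 kg)
P14 (26 kg) → truck 9 (remaining 7 kg)
P15 (68 kg) → truck 10 (remaining 32 kg)
P16 (63 kg) → truck 11 (remaining 37 kg)
P17 (26 kg) → truck 11 (remaining 11 kg)
P18 (20 kg) → truck 12 (remaining 80 kg)
12 trucks × 100 kg = 1200 kg; used 851 kg; unused 349 kg.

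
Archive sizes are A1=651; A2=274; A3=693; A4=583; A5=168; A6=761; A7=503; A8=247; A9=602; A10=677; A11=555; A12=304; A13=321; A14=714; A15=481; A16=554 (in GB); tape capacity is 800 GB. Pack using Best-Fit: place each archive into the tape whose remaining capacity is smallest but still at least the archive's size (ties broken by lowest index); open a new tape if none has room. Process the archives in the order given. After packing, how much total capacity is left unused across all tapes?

2312

tape 1: place A1 (651 GB), 149 GB left
tape 2: place A2 (274 GB), 526 GB left
tape 3: place A3 (693 GB), 107 GB left
tape 4: place A4 (583 GB), 217 GB left
tape 4: place A5 (168 GB), 49 GB left
tape 5: place A6 (761 GB), 39 GB left
tape 2: place A7 (503 GB), 23 GB left
tape 6: place A8 (247 GB), 553 GB left
tape 7: place A9 (602 GB), 198 GB left
tape 8: place A10 (677 GB), 123 GB left
tape 9: place A11 (555 GB), 245 GB left
tape 6: place A12 (304 GB), 249 GB left
tape 10: place A13 (321 GB), 479 GB left
tape 11: place A14 (714 GB), 86 GB left
tape 12: place A15 (481 GB), 319 GB left
tape 13: place A16 (554 GB), 246 GB left
13 tapes × 800 GB = 10400 GB; used 8088 GB; unused 2312 GB.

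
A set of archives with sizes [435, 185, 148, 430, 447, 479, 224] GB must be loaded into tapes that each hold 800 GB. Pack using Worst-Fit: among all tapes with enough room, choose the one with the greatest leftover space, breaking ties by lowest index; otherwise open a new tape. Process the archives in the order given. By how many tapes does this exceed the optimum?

0

Worst-Fit: [435,185,148] [430,224] [447] [479] → 4 tapes.
4 archives exceed 400 GB (half the capacity), and no two of those can share a tape, so at least 4 tapes are needed.
So 4 is already optimal.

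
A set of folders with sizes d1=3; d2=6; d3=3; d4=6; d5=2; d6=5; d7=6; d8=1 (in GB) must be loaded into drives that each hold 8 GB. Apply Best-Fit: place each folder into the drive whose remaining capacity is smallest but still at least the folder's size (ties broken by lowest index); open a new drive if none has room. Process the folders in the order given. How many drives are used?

5

drive 1: place d1 (3 GB), 5 GB left
drive 2: place d2 (6 GB), 2 GB left
drive 1: place d3 (3 GB), 2 GB left
drive 3: place d4 (6 GB), 2 GB left
drive 1: place d5 (2 GB), 0 GB left
drive 4: place d6 (5 GB), 3 GB left
drive 5: place d7 (6 GB), 2 GB left
drive 2: place d8 (1 GB), 1 GB left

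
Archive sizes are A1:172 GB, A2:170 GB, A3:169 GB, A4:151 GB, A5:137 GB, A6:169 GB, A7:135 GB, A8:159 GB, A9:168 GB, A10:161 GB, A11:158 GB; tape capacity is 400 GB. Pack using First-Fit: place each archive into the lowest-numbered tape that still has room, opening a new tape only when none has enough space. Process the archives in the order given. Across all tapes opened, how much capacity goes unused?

651

A1 (172 GB) → tape 1 (remaining 228 GB)
A2 (170 GB) → tape 1 (remaining 58 GB)
A3 (169 GB) → tape 2 (remaining 231 GB)
A4 (151 GB) → tape 2 (remaining 80 GB)
A5 (137 GB) → tape 3 (remaining 263 GB)
A6 (169 GB) → tape 3 (remaining 94 GB)
A7 (135 GB) → tape 4 (remaining 265 GB)
A8 (159 GB) → tape 4 (remaining 106 GB)
A9 (168 GB) → tape 5 (remaining 232 GB)
A10 (161 GB) → tape 5 (remaining 71 GB)
A11 (158 GB) → tape 6 (remaining 242 GB)
6 tapes × 400 GB = 2400 GB; used 1749 GB; unused 651 GB.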